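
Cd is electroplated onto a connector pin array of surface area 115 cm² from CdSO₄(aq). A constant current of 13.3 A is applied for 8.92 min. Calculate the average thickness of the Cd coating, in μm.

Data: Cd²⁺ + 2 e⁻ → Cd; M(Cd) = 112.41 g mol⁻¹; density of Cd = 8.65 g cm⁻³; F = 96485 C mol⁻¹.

Q = I·t = 13.30 × 535.20 = 7118 C; n(e⁻) = 0.07377 mol.
n(Cd) = n(e⁻)/2 = 0.03689 mol, so m = 0.03689 × 112.41 = 4.147 g.
Volume = m/ρ = 4.147 / 8.65 = 0.4794 cm³.
Thickness = V/A = 0.4794 / 115 = 0.00417 cm = 41.7 μm.

41.7 μm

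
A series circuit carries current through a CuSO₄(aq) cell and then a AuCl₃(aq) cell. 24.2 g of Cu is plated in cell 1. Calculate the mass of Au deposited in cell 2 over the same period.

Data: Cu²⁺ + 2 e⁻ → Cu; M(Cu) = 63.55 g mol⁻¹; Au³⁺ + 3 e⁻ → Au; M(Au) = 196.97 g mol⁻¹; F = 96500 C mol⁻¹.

50.0 g

n(Cu) = 24.2 / 63.55 = 0.3808 mol.
Since Cu²⁺ + 2 e⁻ → Cu, n(e⁻) passed = 2 × 0.3808 = 0.7616 mol.
Cells in series carry the same charge, so the same 0.7616 mol of electrons passes through cell 2.
Au³⁺ + 3 e⁻ → Au, so n(Au) = 0.7616 / 3 = 0.2539 mol.
m(Au) = 0.2539 × 196.97 = 50.0 g.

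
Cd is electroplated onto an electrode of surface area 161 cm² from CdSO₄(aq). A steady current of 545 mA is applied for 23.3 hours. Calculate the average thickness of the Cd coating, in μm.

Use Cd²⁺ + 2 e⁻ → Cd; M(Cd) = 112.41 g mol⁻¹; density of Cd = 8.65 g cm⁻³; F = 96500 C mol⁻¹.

Q = I·t = 0.5450 × 83880 = 45710 C; n(e⁻) = 0.4737 mol.
n(Cd) = n(e⁻)/2 = 0.2369 mol, so m = 0.2369 × 112.41 = 26.63 g.
Volume = m/ρ = 26.63 / 8.65 = 3.078 cm³.
Thickness = V/A = 3.078 / 161 = 0.0191 cm = 191 μm.

191 μm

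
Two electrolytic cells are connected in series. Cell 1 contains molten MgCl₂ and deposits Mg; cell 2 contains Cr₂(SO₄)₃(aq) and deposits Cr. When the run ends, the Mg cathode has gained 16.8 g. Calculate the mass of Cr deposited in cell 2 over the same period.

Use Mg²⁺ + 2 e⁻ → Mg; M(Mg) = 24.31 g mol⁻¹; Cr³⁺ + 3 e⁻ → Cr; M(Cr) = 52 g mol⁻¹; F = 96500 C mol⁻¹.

24.0 g

n(Mg) = 16.8 / 24.31 = 0.6911 mol.
Since Mg²⁺ + 2 e⁻ → Mg, n(e⁻) passed = 2 × 0.6911 = 1.382 mol.
Cells in series carry the same charge, so the same 1.382 mol of electrons passes through cell 2.
Cr³⁺ + 3 e⁻ → Cr, so n(Cr) = 1.382 / 3 = 0.4607 mol.
m(Cr) = 0.4607 × 52 = 24.0 g.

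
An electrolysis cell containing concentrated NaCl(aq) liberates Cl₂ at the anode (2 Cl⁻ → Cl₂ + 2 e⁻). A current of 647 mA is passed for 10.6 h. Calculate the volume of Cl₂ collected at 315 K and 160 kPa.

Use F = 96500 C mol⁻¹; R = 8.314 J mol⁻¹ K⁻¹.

Q = I·t = 0.6470 A × 38160 s = 24690 C.
n(e⁻) = Q/F = 24690 / 96500 = 0.2558 mol.
2 electrons are transferred per Cl₂ molecule, so n(Cl₂) = 0.2558 / 2 = 0.1279 mol.
V = nRT/P = (0.1279 × 8.314 × 315) / (160 × 10³ Pa) = 0.00209 m³ = 2.09 L.

2.09 L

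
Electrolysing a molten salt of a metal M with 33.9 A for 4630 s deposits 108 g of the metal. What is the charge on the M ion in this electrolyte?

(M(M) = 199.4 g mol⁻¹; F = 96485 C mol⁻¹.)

Q = I·t = 33.90 A × 4630.0 s = 157000 C, so n(e⁻) = 157000/96485 = 1.627 mol.
n(M) deposited = 108 / 199.4 = 0.5416 mol.
Electrons per atom = n(e⁻)/n(M) = 1.627 / 0.5416 = 3.00 ≈ 3, so the ion is M³⁺.

+3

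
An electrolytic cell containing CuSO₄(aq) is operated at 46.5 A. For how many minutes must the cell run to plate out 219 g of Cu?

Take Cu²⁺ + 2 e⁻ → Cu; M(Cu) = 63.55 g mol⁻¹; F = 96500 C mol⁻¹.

n(Cu) = m/M = 219 / 63.55 = 3.446 mol.
Each Cu atom requires 2 electrons, so n(e⁻) = 2 × 3.446 = 6.892 mol.
Q = n(e⁻)·F = 6.892 × 96500 = 665100 C.
t = Q/I = 665100 / 46.50 A = 14300 s = 238 min.

238 min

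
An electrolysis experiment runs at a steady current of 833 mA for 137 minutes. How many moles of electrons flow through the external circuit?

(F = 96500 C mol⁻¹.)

0.0710 mol

Q = I·t = 0.8330 A × 8220.0 s = 6847 C.
n(e⁻) = Q/F = 6847 / 96500 = 0.0710 mol.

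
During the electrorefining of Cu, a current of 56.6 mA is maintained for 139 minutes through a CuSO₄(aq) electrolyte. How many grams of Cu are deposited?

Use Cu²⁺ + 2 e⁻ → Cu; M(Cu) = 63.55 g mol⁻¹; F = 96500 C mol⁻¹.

Q = I·t = 0.05660 A × 8340.0 s = 472.0 C.
n(e⁻) = Q/F = 472.0 / 96500 = 0.004892 mol.
Cu²⁺ + 2 e⁻ → Cu, so n(Cu) = n(e⁻)/2 = 0.002446 mol.
m = n·M = 0.002446 × 63.55 = 0.155 g.

0.155 g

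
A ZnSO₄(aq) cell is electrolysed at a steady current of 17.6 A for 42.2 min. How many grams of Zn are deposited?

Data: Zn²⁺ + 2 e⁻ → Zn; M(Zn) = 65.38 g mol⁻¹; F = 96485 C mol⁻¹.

Q = I·t = 17.60 A × 2532.0 s = 44560 C.
n(e⁻) = Q/F = 44560 / 96485 = 0.4619 mol.
Zn²⁺ + 2 e⁻ → Zn, so n(Zn) = n(e⁻)/2 = 0.2309 mol.
m = n·M = 0.2309 × 65.38 = 15.1 g.

15.1 g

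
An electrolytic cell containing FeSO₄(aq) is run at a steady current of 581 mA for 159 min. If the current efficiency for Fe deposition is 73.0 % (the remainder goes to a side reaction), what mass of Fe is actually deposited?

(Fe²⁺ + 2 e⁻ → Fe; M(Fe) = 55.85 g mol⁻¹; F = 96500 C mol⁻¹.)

Q = I·t = 0.5810 × 9540.0 = 5543 C.
n(e⁻) = 5543/96500 = 0.05744 mol; theoretically n(Fe) = 0.05744/2 = 0.02872 mol, m_theo = 1.604 g.
At 73.0 % efficiency, m_actual = 0.730 × 1.604 = 1.17 g.

1.17 g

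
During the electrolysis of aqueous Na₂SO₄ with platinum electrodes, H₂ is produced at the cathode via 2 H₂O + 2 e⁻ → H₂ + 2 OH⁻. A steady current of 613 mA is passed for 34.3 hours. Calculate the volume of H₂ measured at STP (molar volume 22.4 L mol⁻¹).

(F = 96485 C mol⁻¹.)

Q = I·t = 0.6130 A × 123480 s = 75690 C.
n(e⁻) = Q/F = 75690 / 96485 = 0.7845 mol.
2 electrons are transferred per H₂ molecule, so n(H₂) = 0.7845 / 2 = 0.3923 mol.
V = n × V_m = 0.3923 × 22.4 = 8.79 L.

8.79 L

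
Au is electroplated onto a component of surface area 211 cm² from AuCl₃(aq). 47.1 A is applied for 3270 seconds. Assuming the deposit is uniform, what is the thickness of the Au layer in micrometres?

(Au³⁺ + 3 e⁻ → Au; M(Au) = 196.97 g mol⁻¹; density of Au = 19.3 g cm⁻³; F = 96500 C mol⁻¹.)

257 μm

Q = I·t = 47.10 × 3270.0 = 154000 C; n(e⁻) = 1.596 mol.
n(Au) = n(e⁻)/3 = 0.5320 mol, so m = 0.5320 × 196.97 = 104.8 g.
Volume = m/ρ = 104.8 / 19.3 = 5.430 cm³.
Thickness = V/A = 5.430 / 211 = 0.0257 cm = 257 μm.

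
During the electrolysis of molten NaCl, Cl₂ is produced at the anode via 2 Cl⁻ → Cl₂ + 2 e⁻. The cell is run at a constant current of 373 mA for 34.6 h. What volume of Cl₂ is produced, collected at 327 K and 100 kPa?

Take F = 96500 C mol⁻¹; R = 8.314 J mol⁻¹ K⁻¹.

Q = I·t = 0.3730 A × 124560 s = 46460 C.
n(e⁻) = Q/F = 46460 / 96500 = 0.4815 mol.
2 electrons are transferred per Cl₂ molecule, so n(Cl₂) = 0.4815 / 2 = 0.2407 mol.
V = nRT/P = (0.2407 × 8.314 × 327) / (100 × 10³ Pa) = 0.00654 m³ = 6.54 L.

6.54 L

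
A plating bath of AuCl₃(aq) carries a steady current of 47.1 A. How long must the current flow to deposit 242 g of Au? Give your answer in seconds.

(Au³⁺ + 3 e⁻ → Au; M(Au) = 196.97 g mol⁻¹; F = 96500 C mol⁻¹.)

n(Au) = m/M = 242 / 196.97 = 1.229 mol.
Each Au atom requires 3 electrons, so n(e⁻) = 3 × 1.229 = 3.686 mol.
Q = n(e⁻)·F = 3.686 × 96500 = 355700 C.
t = Q/I = 355700 / 47.10 A = 7552 s.

7550 s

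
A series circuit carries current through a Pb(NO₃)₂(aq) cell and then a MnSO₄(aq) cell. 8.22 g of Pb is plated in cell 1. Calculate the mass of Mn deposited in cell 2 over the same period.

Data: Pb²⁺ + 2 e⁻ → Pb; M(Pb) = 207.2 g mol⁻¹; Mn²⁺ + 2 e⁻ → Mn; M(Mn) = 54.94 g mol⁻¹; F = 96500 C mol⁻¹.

n(Pb) = 8.22 / 207.2 = 0.03967 mol.
Since Pb²⁺ + 2 e⁻ → Pb, n(e⁻) passed = 2 × 0.03967 = 0.07934 mol.
Cells in series carry the same charge, so the same 0.07934 mol of electrons passes through cell 2.
Mn²⁺ + 2 e⁻ → Mn, so n(Mn) = 0.07934 / 2 = 0.03967 mol.
m(Mn) = 0.03967 × 54.94 = 2.18 g.

2.18 g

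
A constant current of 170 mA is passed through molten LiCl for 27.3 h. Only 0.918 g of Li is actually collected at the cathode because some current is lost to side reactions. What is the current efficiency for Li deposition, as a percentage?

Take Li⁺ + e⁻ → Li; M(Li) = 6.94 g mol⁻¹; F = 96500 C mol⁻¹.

76.4 %

Q = I·t = 0.1700 × 98280 = 16710 C; n(e⁻) = 16710/96500 = 0.1731 mol.
Theoretical n(Li) = n(e⁻)/1 = 0.1731 mol, i.e. m_theo = 0.1731 × 6.94 = 1.202 g.
Efficiency = m_actual / m_theo = 0.918 / 1.202 = 76.4 %.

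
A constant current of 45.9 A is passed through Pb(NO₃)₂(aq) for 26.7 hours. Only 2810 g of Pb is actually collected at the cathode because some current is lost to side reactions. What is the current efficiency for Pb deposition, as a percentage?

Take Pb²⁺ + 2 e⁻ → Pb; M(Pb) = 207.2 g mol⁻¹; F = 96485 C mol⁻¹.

59.3 %

Q = I·t = 45.90 × 96120 = 4412000 C; n(e⁻) = 4412000/96485 = 45.73 mol.
Theoretical n(Pb) = n(e⁻)/2 = 22.86 mol, i.e. m_theo = 22.86 × 207.2 = 4737 g.
Efficiency = m_actual / m_theo = 2810 / 4737 = 59.3 %.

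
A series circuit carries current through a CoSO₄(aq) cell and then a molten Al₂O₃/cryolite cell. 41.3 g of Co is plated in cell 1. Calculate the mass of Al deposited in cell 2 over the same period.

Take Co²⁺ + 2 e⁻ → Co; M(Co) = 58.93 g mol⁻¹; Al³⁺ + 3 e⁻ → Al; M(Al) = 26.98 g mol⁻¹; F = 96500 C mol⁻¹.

n(Co) = 41.3 / 58.93 = 0.7008 mol.
Since Co²⁺ + 2 e⁻ → Co, n(e⁻) passed = 2 × 0.7008 = 1.402 mol.
Cells in series carry the same charge, so the same 1.402 mol of electrons passes through cell 2.
Al³⁺ + 3 e⁻ → Al, so n(Al) = 1.402 / 3 = 0.4672 mol.
m(Al) = 0.4672 × 26.98 = 12.6 g.

12.6 g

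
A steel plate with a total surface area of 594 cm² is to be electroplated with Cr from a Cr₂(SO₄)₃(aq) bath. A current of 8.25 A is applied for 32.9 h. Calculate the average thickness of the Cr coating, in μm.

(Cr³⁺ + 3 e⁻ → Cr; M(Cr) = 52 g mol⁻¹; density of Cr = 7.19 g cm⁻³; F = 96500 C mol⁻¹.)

411 μm

Q = I·t = 8.250 × 118440 = 977100 C; n(e⁻) = 10.13 mol.
n(Cr) = n(e⁻)/3 = 3.375 mol, so m = 3.375 × 52 = 175.5 g.
Volume = m/ρ = 175.5 / 7.19 = 24.41 cm³.
Thickness = V/A = 24.41 / 594 = 0.0411 cm = 411 μm.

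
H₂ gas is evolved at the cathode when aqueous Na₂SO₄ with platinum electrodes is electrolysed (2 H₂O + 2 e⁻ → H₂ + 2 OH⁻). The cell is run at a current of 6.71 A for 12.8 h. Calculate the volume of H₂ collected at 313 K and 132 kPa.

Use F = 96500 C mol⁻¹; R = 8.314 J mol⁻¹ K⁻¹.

31.6 L

Q = I·t = 6.710 A × 46080 s = 309200 C.
n(e⁻) = Q/F = 309200 / 96500 = 3.204 mol.
2 electrons are transferred per H₂ molecule, so n(H₂) = 3.204 / 2 = 1.602 mol.
V = nRT/P = (1.602 × 8.314 × 313) / (132 × 10³ Pa) = 0.0316 m³ = 31.6 L.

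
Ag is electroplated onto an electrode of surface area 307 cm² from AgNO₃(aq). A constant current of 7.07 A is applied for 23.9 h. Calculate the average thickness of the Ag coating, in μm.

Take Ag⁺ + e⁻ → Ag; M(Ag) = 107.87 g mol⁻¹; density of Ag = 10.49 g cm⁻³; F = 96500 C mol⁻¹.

Q = I·t = 7.070 × 86040 = 608300 C; n(e⁻) = 6.304 mol.
n(Ag) = n(e⁻)/1 = 6.304 mol, so m = 6.304 × 107.87 = 680.0 g.
Volume = m/ρ = 680.0 / 10.49 = 64.82 cm³.
Thickness = V/A = 64.82 / 307 = 0.211 cm = 2110 μm.

2110 μm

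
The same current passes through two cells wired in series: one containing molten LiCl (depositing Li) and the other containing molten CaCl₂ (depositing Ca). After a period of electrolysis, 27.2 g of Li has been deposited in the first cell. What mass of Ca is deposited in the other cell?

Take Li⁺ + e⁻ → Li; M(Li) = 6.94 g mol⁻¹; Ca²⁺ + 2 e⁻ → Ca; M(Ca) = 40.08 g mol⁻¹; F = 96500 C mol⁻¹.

78.5 g

n(Li) = 27.2 / 6.94 = 3.919 mol.
Since Li⁺ + e⁻ → Li, n(e⁻) passed = 1 × 3.919 = 3.919 mol.
Cells in series carry the same charge, so the same 3.919 mol of electrons passes through cell 2.
Ca²⁺ + 2 e⁻ → Ca, so n(Ca) = 3.919 / 2 = 1.960 mol.
m(Ca) = 1.960 × 40.08 = 78.5 g.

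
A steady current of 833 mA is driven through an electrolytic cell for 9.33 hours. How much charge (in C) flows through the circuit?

28000 C

Q = I·t = 0.8330 A × 33588 s = 28000 C.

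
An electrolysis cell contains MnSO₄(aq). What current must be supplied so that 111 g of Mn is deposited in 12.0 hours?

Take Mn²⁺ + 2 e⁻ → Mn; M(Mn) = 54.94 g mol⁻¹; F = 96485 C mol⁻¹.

9.02 A

n(Mn) = 111 / 54.94 = 2.020 mol.
n(e⁻) = 2 × 2.020 = 4.041 mol.
Q = n(e⁻)·F = 4.041 × 96485 = 389900 C.
I = Q/t = 389900 / 43200 s = 9.02 A.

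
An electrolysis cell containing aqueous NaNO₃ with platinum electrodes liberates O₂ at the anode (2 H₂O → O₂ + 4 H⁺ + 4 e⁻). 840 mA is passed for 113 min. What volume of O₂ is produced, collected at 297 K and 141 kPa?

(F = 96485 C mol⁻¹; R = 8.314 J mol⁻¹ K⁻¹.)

0.258 L

Q = I·t = 0.8400 A × 6780.0 s = 5695 C.
n(e⁻) = Q/F = 5695 / 96485 = 0.05903 mol.
4 electrons are transferred per O₂ molecule, so n(O₂) = 0.05903 / 4 = 0.01476 mol.
V = nRT/P = (0.01476 × 8.314 × 297) / (141 × 10³ Pa) = 2.58 × 10⁻⁴ m³ = 0.258 L.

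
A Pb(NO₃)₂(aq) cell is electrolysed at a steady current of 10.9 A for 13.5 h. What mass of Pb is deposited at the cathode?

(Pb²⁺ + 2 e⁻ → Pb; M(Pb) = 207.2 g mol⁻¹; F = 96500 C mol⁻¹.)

569 g

Q = I·t = 10.90 A × 48600 s = 529700 C.
n(e⁻) = Q/F = 529700 / 96500 = 5.490 mol.
Pb²⁺ + 2 e⁻ → Pb, so n(Pb) = n(e⁻)/2 = 2.745 mol.
m = n·M = 2.745 × 207.2 = 569 g.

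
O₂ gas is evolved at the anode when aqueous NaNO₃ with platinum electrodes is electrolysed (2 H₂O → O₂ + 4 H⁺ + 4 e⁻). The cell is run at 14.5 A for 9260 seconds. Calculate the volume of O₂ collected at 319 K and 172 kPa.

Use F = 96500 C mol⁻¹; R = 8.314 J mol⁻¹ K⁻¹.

5.36 L

Q = I·t = 14.50 A × 9260.0 s = 134300 C.
n(e⁻) = Q/F = 134300 / 96500 = 1.391 mol.
4 electrons are transferred per O₂ molecule, so n(O₂) = 1.391 / 4 = 0.3478 mol.
V = nRT/P = (0.3478 × 8.314 × 319) / (172 × 10³ Pa) = 0.00536 m³ = 5.36 L.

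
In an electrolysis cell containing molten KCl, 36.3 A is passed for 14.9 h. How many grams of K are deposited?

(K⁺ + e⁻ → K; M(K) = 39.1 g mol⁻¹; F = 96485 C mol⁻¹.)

Q = I·t = 36.30 A × 53640 s = 1947000 C.
n(e⁻) = Q/F = 1947000 / 96485 = 20.18 mol.
K⁺ + e⁻ → K, so n(K) = n(e⁻)/1 = 20.18 mol.
m = n·M = 20.18 × 39.1 = 789 g.

789 g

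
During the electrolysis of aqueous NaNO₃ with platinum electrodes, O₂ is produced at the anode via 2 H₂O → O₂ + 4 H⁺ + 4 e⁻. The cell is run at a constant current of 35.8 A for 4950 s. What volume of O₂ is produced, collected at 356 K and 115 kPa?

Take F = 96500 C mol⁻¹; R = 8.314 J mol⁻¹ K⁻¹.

Q = I·t = 35.80 A × 4950.0 s = 177200 C.
n(e⁻) = Q/F = 177200 / 96500 = 1.836 mol.
4 electrons are transferred per O₂ molecule, so n(O₂) = 1.836 / 4 = 0.4591 mol.
V = nRT/P = (0.4591 × 8.314 × 356) / (115 × 10³ Pa) = 0.0118 m³ = 11.8 L.

11.8 L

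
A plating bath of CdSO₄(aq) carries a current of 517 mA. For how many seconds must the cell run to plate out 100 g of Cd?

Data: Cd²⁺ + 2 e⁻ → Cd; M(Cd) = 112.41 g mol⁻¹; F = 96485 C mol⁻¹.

n(Cd) = m/M = 100 / 112.41 = 0.8896 mol.
Each Cd atom requires 2 electrons, so n(e⁻) = 2 × 0.8896 = 1.779 mol.
Q = n(e⁻)·F = 1.779 × 96485 = 171700 C.
t = Q/I = 171700 / 0.5170 A = 332000 s.

3.32 × 10⁵ s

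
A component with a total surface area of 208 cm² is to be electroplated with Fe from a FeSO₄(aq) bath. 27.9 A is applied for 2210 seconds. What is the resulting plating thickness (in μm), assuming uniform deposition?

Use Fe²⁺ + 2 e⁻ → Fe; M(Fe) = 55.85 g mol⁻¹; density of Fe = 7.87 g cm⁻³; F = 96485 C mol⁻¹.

109 μm

Q = I·t = 27.90 × 2210.0 = 61660 C; n(e⁻) = 0.6391 mol.
n(Fe) = n(e⁻)/2 = 0.3195 mol, so m = 0.3195 × 55.85 = 17.85 g.
Volume = m/ρ = 17.85 / 7.87 = 2.268 cm³.
Thickness = V/A = 2.268 / 208 = 0.0109 cm = 109 μm.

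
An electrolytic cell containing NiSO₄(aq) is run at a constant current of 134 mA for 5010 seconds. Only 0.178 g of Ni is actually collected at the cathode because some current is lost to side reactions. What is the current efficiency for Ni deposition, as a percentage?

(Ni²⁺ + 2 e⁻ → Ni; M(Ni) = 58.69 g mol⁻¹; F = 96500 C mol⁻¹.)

87.2 %

Q = I·t = 0.1340 × 5010.0 = 671.3 C; n(e⁻) = 671.3/96500 = 0.006957 mol.
Theoretical n(Ni) = n(e⁻)/2 = 0.003478 mol, i.e. m_theo = 0.003478 × 58.69 = 0.2041 g.
Efficiency = m_actual / m_theo = 0.178 / 0.2041 = 87.2 %.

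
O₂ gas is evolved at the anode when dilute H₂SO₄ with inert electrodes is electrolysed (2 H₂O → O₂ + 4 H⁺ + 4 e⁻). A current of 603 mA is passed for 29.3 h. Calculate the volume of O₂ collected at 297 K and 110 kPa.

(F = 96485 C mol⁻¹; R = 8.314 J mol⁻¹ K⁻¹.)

Q = I·t = 0.6030 A × 105480 s = 63600 C.
n(e⁻) = Q/F = 63600 / 96485 = 0.6592 mol.
4 electrons are transferred per O₂ molecule, so n(O₂) = 0.6592 / 4 = 0.1648 mol.
V = nRT/P = (0.1648 × 8.314 × 297) / (110 × 10³ Pa) = 0.00370 m³ = 3.70 L.

3.70 L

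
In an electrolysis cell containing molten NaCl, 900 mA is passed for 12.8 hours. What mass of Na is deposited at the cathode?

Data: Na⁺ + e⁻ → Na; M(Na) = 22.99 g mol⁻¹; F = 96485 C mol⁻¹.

Q = I·t = 0.9000 A × 46080 s = 41470 C.
n(e⁻) = Q/F = 41470 / 96485 = 0.4298 mol.
Na⁺ + e⁻ → Na, so n(Na) = n(e⁻)/1 = 0.4298 mol.
m = n·M = 0.4298 × 22.99 = 9.88 g.

9.88 g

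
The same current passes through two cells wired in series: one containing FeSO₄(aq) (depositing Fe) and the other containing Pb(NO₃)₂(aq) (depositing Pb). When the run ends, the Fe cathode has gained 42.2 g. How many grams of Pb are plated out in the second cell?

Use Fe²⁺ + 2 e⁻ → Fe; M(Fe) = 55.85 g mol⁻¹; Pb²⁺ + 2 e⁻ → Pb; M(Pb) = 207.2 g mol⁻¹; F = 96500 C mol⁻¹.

n(Fe) = 42.2 / 55.85 = 0.7556 mol.
Since Fe²⁺ + 2 e⁻ → Fe, n(e⁻) passed = 2 × 0.7556 = 1.511 mol.
Cells in series carry the same charge, so the same 1.511 mol of electrons passes through cell 2.
Pb²⁺ + 2 e⁻ → Pb, so n(Pb) = 1.511 / 2 = 0.7556 mol.
m(Pb) = 0.7556 × 207.2 = 157 g.

157 g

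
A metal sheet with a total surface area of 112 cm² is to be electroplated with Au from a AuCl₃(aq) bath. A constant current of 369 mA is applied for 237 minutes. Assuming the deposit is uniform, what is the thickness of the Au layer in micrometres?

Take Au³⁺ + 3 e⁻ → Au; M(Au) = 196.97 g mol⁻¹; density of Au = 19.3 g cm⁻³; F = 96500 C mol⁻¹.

Q = I·t = 0.3690 × 14220 = 5247 C; n(e⁻) = 0.05437 mol.
n(Au) = n(e⁻)/3 = 0.01812 mol, so m = 0.01812 × 196.97 = 3.570 g.
Volume = m/ρ = 3.570 / 19.3 = 0.1850 cm³.
Thickness = V/A = 0.1850 / 112 = 0.00165 cm = 16.5 μm.

16.5 μm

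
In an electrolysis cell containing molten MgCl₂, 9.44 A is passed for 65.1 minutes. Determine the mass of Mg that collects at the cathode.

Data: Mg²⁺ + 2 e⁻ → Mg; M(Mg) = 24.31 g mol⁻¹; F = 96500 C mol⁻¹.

Q = I·t = 9.440 A × 3906.0 s = 36870 C.
n(e⁻) = Q/F = 36870 / 96500 = 0.3821 mol.
Mg²⁺ + 2 e⁻ → Mg, so n(Mg) = n(e⁻)/2 = 0.1910 mol.
m = n·M = 0.1910 × 24.31 = 4.64 g.

4.64 g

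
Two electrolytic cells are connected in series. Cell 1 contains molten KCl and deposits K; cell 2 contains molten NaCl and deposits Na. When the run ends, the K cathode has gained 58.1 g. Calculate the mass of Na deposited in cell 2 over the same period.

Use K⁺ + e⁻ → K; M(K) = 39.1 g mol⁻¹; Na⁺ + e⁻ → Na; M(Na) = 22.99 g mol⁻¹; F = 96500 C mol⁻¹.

34.2 g

n(K) = 58.1 / 39.1 = 1.486 mol.
Since K⁺ + e⁻ → K, n(e⁻) passed = 1 × 1.486 = 1.486 mol.
Cells in series carry the same charge, so the same 1.486 mol of electrons passes through cell 2.
Na⁺ + e⁻ → Na, so n(Na) = 1.486 / 1 = 1.486 mol.
m(Na) = 1.486 × 22.99 = 34.2 g.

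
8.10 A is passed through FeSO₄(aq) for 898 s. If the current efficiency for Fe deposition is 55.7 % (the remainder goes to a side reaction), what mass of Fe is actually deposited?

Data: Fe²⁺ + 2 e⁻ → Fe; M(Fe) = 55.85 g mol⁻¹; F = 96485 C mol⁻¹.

1.17 g

Q = I·t = 8.100 × 898.00 = 7274 C.
n(e⁻) = 7274/96485 = 0.07539 mol; theoretically n(Fe) = 0.07539/2 = 0.03769 mol, m_theo = 2.105 g.
At 55.7 % efficiency, m_actual = 0.557 × 2.105 = 1.17 g.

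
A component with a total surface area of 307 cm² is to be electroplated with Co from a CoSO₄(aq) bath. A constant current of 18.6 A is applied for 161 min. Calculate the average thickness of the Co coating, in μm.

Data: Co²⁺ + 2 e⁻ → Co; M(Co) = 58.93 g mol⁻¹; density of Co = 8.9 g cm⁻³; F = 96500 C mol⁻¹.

201 μm

Q = I·t = 18.60 × 9660.0 = 179700 C; n(e⁻) = 1.862 mol.
n(Co) = n(e⁻)/2 = 0.9310 mol, so m = 0.9310 × 58.93 = 54.86 g.
Volume = m/ρ = 54.86 / 8.9 = 6.164 cm³.
Thickness = V/A = 6.164 / 307 = 0.0201 cm = 201 μm.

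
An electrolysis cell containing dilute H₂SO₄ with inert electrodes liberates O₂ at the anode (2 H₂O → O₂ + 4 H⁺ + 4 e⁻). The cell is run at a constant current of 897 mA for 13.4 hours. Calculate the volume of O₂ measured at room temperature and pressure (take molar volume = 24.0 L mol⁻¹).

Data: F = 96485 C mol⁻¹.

2.69 L

Q = I·t = 0.8970 A × 48240 s = 43270 C.
n(e⁻) = Q/F = 43270 / 96485 = 0.4485 mol.
4 electrons are transferred per O₂ molecule, so n(O₂) = 0.4485 / 4 = 0.1121 mol.
V = n × V_m = 0.1121 × 24.0 = 2.69 L.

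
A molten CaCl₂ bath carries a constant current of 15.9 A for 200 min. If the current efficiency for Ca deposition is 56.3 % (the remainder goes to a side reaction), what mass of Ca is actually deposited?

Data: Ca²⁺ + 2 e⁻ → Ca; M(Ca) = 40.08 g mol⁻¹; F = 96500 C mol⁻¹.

Q = I·t = 15.90 × 12000 = 190800 C.
n(e⁻) = 190800/96500 = 1.977 mol; theoretically n(Ca) = 1.977/2 = 0.9886 mol, m_theo = 39.62 g.
At 56.3 % efficiency, m_actual = 0.563 × 39.62 = 22.3 g.

22.3 g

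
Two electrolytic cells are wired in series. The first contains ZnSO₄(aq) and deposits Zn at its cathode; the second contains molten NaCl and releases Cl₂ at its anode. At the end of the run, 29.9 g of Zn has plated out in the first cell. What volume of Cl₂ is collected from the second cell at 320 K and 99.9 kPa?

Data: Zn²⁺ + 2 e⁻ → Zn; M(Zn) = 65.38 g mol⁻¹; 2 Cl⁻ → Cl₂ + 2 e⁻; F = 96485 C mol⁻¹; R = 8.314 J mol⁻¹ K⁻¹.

n(Zn) = 29.9 / 65.38 = 0.4573 mol, so n(e⁻) = 2 × 0.4573 = 0.9147 mol.
The cells are in series, so the same 0.9147 mol of electrons passes through the second cell.
2 Cl⁻ → Cl₂ + 2 e⁻ — 2 mol e⁻ per mol Cl₂, so n(Cl₂) = 0.9147/2 = 0.4573 mol.
V = nRT/P = (0.4573 × 8.314 × 320) / (99.9 × 10³) = 0.0122 m³ = 12.2 L.

12.2 L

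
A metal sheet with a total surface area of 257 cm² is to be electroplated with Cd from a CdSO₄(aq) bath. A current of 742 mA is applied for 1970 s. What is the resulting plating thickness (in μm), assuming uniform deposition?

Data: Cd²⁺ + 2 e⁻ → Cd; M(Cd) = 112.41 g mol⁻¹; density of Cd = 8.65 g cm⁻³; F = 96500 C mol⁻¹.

3.83 μm

Q = I·t = 0.7420 × 1970.0 = 1462 C; n(e⁻) = 0.01515 mol.
n(Cd) = n(e⁻)/2 = 0.007574 mol, so m = 0.007574 × 112.41 = 0.8514 g.
Volume = m/ρ = 0.8514 / 8.65 = 0.09842 cm³.
Thickness = V/A = 0.09842 / 257 = 3.83 × 10⁻⁴ cm = 3.83 μm.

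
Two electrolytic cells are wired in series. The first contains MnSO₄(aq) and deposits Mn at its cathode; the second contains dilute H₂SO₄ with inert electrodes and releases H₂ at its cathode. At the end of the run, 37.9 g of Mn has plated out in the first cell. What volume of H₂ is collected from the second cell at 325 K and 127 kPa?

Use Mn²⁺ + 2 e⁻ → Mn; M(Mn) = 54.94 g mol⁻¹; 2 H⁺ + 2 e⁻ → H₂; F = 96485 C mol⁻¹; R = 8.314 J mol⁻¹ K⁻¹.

14.7 L

n(Mn) = 37.9 / 54.94 = 0.6898 mol, so n(e⁻) = 2 × 0.6898 = 1.380 mol.
The cells are in series, so the same 1.380 mol of electrons passes through the second cell.
2 H⁺ + 2 e⁻ → H₂ — 2 mol e⁻ per mol H₂, so n(H₂) = 1.380/2 = 0.6898 mol.
V = nRT/P = (0.6898 × 8.314 × 325) / (127 × 10³) = 0.0147 m³ = 14.7 L.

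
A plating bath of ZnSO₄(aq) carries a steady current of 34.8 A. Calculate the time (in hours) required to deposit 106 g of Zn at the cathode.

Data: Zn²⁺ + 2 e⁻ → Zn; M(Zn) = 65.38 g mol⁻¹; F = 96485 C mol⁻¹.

2.50 h

n(Zn) = m/M = 106 / 65.38 = 1.621 mol.
Each Zn atom requires 2 electrons, so n(e⁻) = 2 × 1.621 = 3.243 mol.
Q = n(e⁻)·F = 3.243 × 96485 = 312900 C.
t = Q/I = 312900 / 34.80 A = 8990 s = 2.50 h.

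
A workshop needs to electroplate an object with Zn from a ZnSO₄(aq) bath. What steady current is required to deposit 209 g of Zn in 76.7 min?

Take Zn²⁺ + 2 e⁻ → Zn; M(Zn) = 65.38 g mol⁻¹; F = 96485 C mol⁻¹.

134 A

n(Zn) = 209 / 65.38 = 3.197 mol.
n(e⁻) = 2 × 3.197 = 6.393 mol.
Q = n(e⁻)·F = 6.393 × 96485 = 616900 C.
I = Q/t = 616900 / 4602.0 s = 134 A.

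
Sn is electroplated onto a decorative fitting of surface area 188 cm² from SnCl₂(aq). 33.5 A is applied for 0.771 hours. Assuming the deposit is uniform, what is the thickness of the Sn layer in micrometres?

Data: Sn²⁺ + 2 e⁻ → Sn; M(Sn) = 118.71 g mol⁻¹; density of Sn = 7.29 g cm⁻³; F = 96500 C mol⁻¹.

Q = I·t = 33.50 × 2775.6 = 92980 C; n(e⁻) = 0.9636 mol.
n(Sn) = n(e⁻)/2 = 0.4818 mol, so m = 0.4818 × 118.71 = 57.19 g.
Volume = m/ρ = 57.19 / 7.29 = 7.845 cm³.
Thickness = V/A = 7.845 / 188 = 0.0417 cm = 417 μm.

417 μm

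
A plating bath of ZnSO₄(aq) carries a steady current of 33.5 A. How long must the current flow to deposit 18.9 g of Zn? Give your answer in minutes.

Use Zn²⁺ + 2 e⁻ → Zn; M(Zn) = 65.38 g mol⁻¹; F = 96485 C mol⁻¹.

27.8 min

n(Zn) = m/M = 18.9 / 65.38 = 0.2891 mol.
Each Zn atom requires 2 electrons, so n(e⁻) = 2 × 0.2891 = 0.5782 mol.
Q = n(e⁻)·F = 0.5782 × 96485 = 55780 C.
t = Q/I = 55780 / 33.50 A = 1665 s = 27.8 min.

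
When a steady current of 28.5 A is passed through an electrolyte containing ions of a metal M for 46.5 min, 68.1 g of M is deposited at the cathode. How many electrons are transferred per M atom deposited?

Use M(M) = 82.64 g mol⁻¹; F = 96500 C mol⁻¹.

1

Q = I·t = 28.50 A × 2790.0 s = 79520 C, so n(e⁻) = 79520/96500 = 0.8240 mol.
n(M) deposited = 68.1 / 82.64 = 0.8241 mol.
Electrons per atom = n(e⁻)/n(M) = 0.8240 / 0.8241 = 1.00 ≈ 1, so the ion is M⁺.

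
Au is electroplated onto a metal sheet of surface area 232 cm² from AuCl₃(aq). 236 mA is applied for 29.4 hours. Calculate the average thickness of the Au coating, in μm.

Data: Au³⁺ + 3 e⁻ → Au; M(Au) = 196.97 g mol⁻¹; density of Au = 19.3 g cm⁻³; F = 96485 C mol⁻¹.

Q = I·t = 0.2360 × 105840 = 24980 C; n(e⁻) = 0.2589 mol.
n(Au) = n(e⁻)/3 = 0.08629 mol, so m = 0.08629 × 196.97 = 17.00 g.
Volume = m/ρ = 17.00 / 19.3 = 0.8807 cm³.
Thickness = V/A = 0.8807 / 232 = 0.00380 cm = 38.0 μm.

38.0 μm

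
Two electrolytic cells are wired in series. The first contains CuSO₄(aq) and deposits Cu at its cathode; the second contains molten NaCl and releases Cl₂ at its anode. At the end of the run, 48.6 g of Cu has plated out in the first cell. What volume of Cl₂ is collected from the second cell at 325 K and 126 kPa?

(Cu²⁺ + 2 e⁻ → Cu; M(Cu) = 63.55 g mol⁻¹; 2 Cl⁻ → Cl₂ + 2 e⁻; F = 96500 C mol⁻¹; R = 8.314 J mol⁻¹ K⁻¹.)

16.4 L

n(Cu) = 48.6 / 63.55 = 0.7648 mol, so n(e⁻) = 2 × 0.7648 = 1.530 mol.
The cells are in series, so the same 1.530 mol of electrons passes through the second cell.
2 Cl⁻ → Cl₂ + 2 e⁻ — 2 mol e⁻ per mol Cl₂, so n(Cl₂) = 1.530/2 = 0.7648 mol.
V = nRT/P = (0.7648 × 8.314 × 325) / (126 × 10³) = 0.0164 m³ = 16.4 L.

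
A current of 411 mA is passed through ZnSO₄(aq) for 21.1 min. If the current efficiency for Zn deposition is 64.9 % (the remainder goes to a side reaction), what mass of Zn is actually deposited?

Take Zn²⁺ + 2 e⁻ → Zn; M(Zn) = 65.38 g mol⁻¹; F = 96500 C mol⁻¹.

Q = I·t = 0.4110 × 1266.0 = 520.3 C.
n(e⁻) = 520.3/96500 = 0.005392 mol; theoretically n(Zn) = 0.005392/2 = 0.002696 mol, m_theo = 0.1763 g.
At 64.9 % efficiency, m_actual = 0.649 × 0.1763 = 0.114 g.

0.114 g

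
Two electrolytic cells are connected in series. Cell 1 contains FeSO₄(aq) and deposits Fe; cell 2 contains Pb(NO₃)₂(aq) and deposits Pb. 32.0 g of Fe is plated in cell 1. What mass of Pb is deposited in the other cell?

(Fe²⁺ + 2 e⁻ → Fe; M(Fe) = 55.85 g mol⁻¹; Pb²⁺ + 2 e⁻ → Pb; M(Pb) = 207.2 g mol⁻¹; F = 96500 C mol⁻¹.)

119 g

n(Fe) = 32.0 / 55.85 = 0.5730 mol.
Since Fe²⁺ + 2 e⁻ → Fe, n(e⁻) passed = 2 × 0.5730 = 1.146 mol.
Cells in series carry the same charge, so the same 1.146 mol of electrons passes through cell 2.
Pb²⁺ + 2 e⁻ → Pb, so n(Pb) = 1.146 / 2 = 0.5730 mol.
m(Pb) = 0.5730 × 207.2 = 119 g.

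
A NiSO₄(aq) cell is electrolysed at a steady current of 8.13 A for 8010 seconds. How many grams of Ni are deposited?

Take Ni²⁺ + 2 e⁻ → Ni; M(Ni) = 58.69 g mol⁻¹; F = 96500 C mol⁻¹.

19.8 g

Q = I·t = 8.130 A × 8010.0 s = 65120 C.
n(e⁻) = Q/F = 65120 / 96500 = 0.6748 mol.
Ni²⁺ + 2 e⁻ → Ni, so n(Ni) = n(e⁻)/2 = 0.3374 mol.
m = n·M = 0.3374 × 58.69 = 19.8 g.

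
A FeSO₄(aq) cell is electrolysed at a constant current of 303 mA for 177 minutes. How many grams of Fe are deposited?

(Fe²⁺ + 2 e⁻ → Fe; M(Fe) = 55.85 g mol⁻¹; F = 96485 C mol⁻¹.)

0.931 g

Q = I·t = 0.3030 A × 10620 s = 3218 C.
n(e⁻) = Q/F = 3218 / 96485 = 0.03335 mol.
Fe²⁺ + 2 e⁻ → Fe, so n(Fe) = n(e⁻)/2 = 0.01668 mol.
m = n·M = 0.01668 × 55.85 = 0.931 g.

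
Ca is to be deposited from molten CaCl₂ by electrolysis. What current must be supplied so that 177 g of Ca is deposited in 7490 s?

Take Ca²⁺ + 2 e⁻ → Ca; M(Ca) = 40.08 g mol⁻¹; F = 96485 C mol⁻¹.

n(Ca) = 177 / 40.08 = 4.416 mol.
n(e⁻) = 2 × 4.416 = 8.832 mol.
Q = n(e⁻)·F = 8.832 × 96485 = 852200 C.
I = Q/t = 852200 / 7490.0 s = 114 A.

114 A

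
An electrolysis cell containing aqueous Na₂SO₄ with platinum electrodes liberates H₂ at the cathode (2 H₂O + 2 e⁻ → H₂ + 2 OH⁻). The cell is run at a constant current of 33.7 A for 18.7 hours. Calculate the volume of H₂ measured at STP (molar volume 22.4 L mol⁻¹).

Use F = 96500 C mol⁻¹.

Q = I·t = 33.70 A × 67320 s = 2269000 C.
n(e⁻) = Q/F = 2269000 / 96500 = 23.51 mol.
2 electrons are transferred per H₂ molecule, so n(H₂) = 23.51 / 2 = 11.75 mol.
V = n × V_m = 11.75 × 22.4 = 263 L.

263 L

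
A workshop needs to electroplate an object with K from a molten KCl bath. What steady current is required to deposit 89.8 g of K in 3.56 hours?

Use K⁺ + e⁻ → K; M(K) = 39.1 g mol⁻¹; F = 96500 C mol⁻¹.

n(K) = 89.8 / 39.1 = 2.297 mol.
n(e⁻) = 1 × 2.297 = 2.297 mol.
Q = n(e⁻)·F = 2.297 × 96500 = 221600 C.
I = Q/t = 221600 / 12816 s = 17.3 A.

17.3 A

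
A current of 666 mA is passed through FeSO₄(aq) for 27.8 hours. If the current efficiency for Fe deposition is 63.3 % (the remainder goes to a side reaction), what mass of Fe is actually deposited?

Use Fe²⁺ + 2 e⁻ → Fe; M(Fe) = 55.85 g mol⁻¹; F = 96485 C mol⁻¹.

Q = I·t = 0.6660 × 100080 = 66650 C.
n(e⁻) = 66650/96485 = 0.6908 mol; theoretically n(Fe) = 0.6908/2 = 0.3454 mol, m_theo = 19.29 g.
At 63.3 % efficiency, m_actual = 0.633 × 19.29 = 12.2 g.

12.2 g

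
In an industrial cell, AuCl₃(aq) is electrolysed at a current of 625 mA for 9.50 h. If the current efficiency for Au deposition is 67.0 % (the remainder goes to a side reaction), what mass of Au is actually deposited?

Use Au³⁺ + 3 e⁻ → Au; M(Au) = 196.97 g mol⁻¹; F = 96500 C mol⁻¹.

9.74 g

Q = I·t = 0.6250 × 34200 = 21380 C.
n(e⁻) = 21380/96500 = 0.2215 mol; theoretically n(Au) = 0.2215/3 = 0.07383 mol, m_theo = 14.54 g.
At 67.0 % efficiency, m_actual = 0.670 × 14.54 = 9.74 g.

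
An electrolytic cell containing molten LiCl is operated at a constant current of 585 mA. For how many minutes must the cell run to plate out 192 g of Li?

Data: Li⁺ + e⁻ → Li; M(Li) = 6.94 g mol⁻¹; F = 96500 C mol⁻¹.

n(Li) = m/M = 192 / 6.94 = 27.67 mol.
Each Li atom requires 1 electron, so n(e⁻) = 1 × 27.67 = 27.67 mol.
Q = n(e⁻)·F = 27.67 × 96500 = 2670000 C.
t = Q/I = 2670000 / 0.5850 A = 4564000 s = 76100 min.

76100 min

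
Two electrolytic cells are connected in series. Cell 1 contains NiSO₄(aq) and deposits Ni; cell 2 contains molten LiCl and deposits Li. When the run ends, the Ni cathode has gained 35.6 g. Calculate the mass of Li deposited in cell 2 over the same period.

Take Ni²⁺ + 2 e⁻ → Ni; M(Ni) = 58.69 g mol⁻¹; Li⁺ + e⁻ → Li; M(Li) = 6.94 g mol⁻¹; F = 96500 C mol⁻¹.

8.42 g

n(Ni) = 35.6 / 58.69 = 0.6066 mol.
Since Ni²⁺ + 2 e⁻ → Ni, n(e⁻) passed = 2 × 0.6066 = 1.213 mol.
Cells in series carry the same charge, so the same 1.213 mol of electrons passes through cell 2.
Li⁺ + e⁻ → Li, so n(Li) = 1.213 / 1 = 1.213 mol.
m(Li) = 1.213 × 6.94 = 8.42 g.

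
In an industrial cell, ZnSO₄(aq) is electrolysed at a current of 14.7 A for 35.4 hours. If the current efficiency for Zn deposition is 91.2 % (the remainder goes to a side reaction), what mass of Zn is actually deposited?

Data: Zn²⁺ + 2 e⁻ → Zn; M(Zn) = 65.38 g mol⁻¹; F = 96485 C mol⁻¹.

579 g

Q = I·t = 14.70 × 127440 = 1873000 C.
n(e⁻) = 1873000/96485 = 19.42 mol; theoretically n(Zn) = 19.42/2 = 9.708 mol, m_theo = 634.7 g.
At 91.2 % efficiency, m_actual = 0.912 × 634.7 = 579 g.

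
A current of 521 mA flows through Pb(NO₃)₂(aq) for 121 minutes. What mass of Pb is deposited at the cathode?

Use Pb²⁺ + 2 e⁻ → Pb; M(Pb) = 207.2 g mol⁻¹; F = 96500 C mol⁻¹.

Q = I·t = 0.5210 A × 7260.0 s = 3782 C.
n(e⁻) = Q/F = 3782 / 96500 = 0.03920 mol.
Pb²⁺ + 2 e⁻ → Pb, so n(Pb) = n(e⁻)/2 = 0.01960 mol.
m = n·M = 0.01960 × 207.2 = 4.06 g.

4.06 g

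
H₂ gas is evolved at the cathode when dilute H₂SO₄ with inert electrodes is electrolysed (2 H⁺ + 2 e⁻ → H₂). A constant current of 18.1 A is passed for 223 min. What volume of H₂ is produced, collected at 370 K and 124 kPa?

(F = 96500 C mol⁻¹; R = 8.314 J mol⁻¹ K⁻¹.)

Q = I·t = 18.10 A × 13380 s = 242200 C.
n(e⁻) = Q/F = 242200 / 96500 = 2.510 mol.
2 electrons are transferred per H₂ molecule, so n(H₂) = 2.510 / 2 = 1.255 mol.
V = nRT/P = (1.255 × 8.314 × 370) / (124 × 10³ Pa) = 0.0311 m³ = 31.1 L.

31.1 L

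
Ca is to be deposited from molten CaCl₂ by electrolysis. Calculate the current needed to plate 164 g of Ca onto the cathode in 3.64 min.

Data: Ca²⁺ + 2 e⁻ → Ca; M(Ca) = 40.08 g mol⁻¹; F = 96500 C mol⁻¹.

n(Ca) = 164 / 40.08 = 4.092 mol.
n(e⁻) = 2 × 4.092 = 8.184 mol.
Q = n(e⁻)·F = 8.184 × 96500 = 789700 C.
I = Q/t = 789700 / 218.40 s = 3620 A.

3620 A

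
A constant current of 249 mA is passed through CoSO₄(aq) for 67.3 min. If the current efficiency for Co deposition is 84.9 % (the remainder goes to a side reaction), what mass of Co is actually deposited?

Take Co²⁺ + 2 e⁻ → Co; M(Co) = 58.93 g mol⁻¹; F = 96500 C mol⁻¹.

Q = I·t = 0.2490 × 4038.0 = 1005 C.
n(e⁻) = 1005/96500 = 0.01042 mol; theoretically n(Co) = 0.01042/2 = 0.005210 mol, m_theo = 0.3070 g.
At 84.9 % efficiency, m_actual = 0.849 × 0.3070 = 0.261 g.

0.261 g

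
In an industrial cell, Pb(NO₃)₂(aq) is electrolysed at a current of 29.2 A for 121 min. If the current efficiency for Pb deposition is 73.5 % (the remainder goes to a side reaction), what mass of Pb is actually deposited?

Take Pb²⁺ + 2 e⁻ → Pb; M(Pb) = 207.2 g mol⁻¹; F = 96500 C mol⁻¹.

167 g

Q = I·t = 29.20 × 7260.0 = 212000 C.
n(e⁻) = 212000/96500 = 2.197 mol; theoretically n(Pb) = 2.197/2 = 1.098 mol, m_theo = 227.6 g.
At 73.5 % efficiency, m_actual = 0.735 × 227.6 = 167 g.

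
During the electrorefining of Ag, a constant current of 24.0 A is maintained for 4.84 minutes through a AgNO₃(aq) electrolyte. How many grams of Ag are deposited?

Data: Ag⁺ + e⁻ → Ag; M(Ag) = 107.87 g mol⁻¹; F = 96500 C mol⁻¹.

7.79 g

Q = I·t = 24.00 A × 290.40 s = 6970 C.
n(e⁻) = Q/F = 6970 / 96500 = 0.07222 mol.
Ag⁺ + e⁻ → Ag, so n(Ag) = n(e⁻)/1 = 0.07222 mol.
m = n·M = 0.07222 × 107.87 = 7.79 g.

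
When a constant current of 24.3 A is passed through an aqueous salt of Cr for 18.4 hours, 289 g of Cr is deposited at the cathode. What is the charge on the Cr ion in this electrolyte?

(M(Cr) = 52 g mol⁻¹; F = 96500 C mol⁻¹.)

Q = I·t = 24.30 A × 66240 s = 1610000 C, so n(e⁻) = 1610000/96500 = 16.68 mol.
n(Cr) deposited = 289 / 52 = 5.558 mol.
Electrons per atom = n(e⁻)/n(Cr) = 16.68 / 5.558 = 3.00 ≈ 3, so the ion is Cr³⁺.

+3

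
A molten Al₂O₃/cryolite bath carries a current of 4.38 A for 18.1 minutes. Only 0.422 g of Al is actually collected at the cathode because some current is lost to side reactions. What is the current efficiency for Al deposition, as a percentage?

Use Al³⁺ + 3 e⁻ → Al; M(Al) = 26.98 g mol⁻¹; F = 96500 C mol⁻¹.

95.2 %

Q = I·t = 4.380 × 1086.0 = 4757 C; n(e⁻) = 4757/96500 = 0.04929 mol.
Theoretical n(Al) = n(e⁻)/3 = 0.01643 mol, i.e. m_theo = 0.01643 × 26.98 = 0.4433 g.
Efficiency = m_actual / m_theo = 0.422 / 0.4433 = 95.2 %.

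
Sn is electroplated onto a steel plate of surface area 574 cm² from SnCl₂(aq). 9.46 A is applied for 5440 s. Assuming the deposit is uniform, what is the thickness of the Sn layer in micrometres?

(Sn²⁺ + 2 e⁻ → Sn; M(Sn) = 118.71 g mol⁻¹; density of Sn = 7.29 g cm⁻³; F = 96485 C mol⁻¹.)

Q = I·t = 9.460 × 5440.0 = 51460 C; n(e⁻) = 0.5334 mol.
n(Sn) = n(e⁻)/2 = 0.2667 mol, so m = 0.2667 × 118.71 = 31.66 g.
Volume = m/ρ = 31.66 / 7.29 = 4.343 cm³.
Thickness = V/A = 4.343 / 574 = 0.00757 cm = 75.7 μm.

75.7 μm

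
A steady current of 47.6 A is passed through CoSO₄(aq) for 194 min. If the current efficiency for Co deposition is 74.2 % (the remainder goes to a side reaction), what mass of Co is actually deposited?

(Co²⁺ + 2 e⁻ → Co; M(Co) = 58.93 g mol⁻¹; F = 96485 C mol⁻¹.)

126 g

Q = I·t = 47.60 × 11640 = 554100 C.
n(e⁻) = 554100/96485 = 5.742 mol; theoretically n(Co) = 5.742/2 = 2.871 mol, m_theo = 169.2 g.
At 74.2 % efficiency, m_actual = 0.742 × 169.2 = 126 g.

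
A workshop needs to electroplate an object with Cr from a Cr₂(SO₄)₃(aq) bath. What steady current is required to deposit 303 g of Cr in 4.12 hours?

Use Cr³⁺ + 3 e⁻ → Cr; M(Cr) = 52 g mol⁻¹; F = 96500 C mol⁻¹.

114 A

n(Cr) = 303 / 52 = 5.827 mol.
n(e⁻) = 3 × 5.827 = 17.48 mol.
Q = n(e⁻)·F = 17.48 × 96500 = 1687000 C.
I = Q/t = 1687000 / 14832 s = 114 A.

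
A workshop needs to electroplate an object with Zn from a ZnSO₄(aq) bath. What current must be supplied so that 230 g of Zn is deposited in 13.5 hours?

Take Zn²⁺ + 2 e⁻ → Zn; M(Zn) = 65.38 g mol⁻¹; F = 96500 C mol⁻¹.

n(Zn) = 230 / 65.38 = 3.518 mol.
n(e⁻) = 2 × 3.518 = 7.036 mol.
Q = n(e⁻)·F = 7.036 × 96500 = 679000 C.
I = Q/t = 679000 / 48600 s = 14.0 A.

14.0 A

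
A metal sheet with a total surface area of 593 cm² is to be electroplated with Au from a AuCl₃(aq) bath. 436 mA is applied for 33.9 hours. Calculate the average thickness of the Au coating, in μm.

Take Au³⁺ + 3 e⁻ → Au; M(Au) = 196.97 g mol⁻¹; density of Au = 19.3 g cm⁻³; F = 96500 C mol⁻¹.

Q = I·t = 0.4360 × 122040 = 53210 C; n(e⁻) = 0.5514 mol.
n(Au) = n(e⁻)/3 = 0.1838 mol, so m = 0.1838 × 196.97 = 36.20 g.
Volume = m/ρ = 36.20 / 19.3 = 1.876 cm³.
Thickness = V/A = 1.876 / 593 = 0.00316 cm = 31.6 μm.

31.6 μm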